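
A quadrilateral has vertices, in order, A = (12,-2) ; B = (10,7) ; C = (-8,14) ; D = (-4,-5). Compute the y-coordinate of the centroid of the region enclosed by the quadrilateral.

314/87

Apply the shoelace formula. First the cross-terms c_i = x_i·y_{i+1} − x_{i+1}·y_i:
  104, 196, 96, 68  ⇒  2A = 464, A = 232.
Then Σ (y_i + y_{i+1})·c_i = 5024, so ȳ = 5024 / (6·232) = 314/87.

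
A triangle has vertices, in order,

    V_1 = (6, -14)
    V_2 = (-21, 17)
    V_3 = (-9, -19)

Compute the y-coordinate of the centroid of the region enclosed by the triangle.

Apply Gauss's area formula. First the cross-terms c_i = x_i·y_{i+1} − x_{i+1}·y_i:
  -192, 552, 240  ⇒  2A = 600, A = 300.
Then Σ (y_i + y_{i+1})·c_i = -9600, so ȳ = -9600 / (6·300) = -16/3.

-16/3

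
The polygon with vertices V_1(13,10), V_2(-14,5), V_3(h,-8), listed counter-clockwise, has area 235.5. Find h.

The doubled signed area Σ (x_i y_{i+1} − x_{i+1} y_i) is linear in h.
With h=0 it equals 421; the coefficient of h is 5 (from the two edges through V_3).
So 5·h + 421 = 2·235.5 = 471 ⇒ h = 10.

10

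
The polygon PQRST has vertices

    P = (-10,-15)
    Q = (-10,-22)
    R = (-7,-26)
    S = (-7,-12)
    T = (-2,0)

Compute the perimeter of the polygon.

56

|PQ| = √((0)² + (-7)²) = √49 = 7
|QR| = √((3)² + (-4)²) = √25 = 5
|RS| = √((0)² + (14)²) = √196 = 14
|ST| = √((5)² + (12)²) = √169 = 13
|TP| = √((-8)² + (-15)²) = √289 = 17
Perimeter = 7 + 5 + 14 + 13 + 17 = 56.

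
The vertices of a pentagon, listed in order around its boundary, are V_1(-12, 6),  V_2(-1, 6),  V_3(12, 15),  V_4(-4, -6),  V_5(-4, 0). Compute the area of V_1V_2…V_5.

106.5

Apply the shoelace formula: 2A = Σ (x_i·y_{i+1} − x_{i+1}·y_i), indices taken mod 5.
V_1→V_2: (-12)(6) − (-1)(6) = -66
V_2→V_3: (-1)(15) − (12)(6) = -87
V_3→V_4: (12)(-6) − (-4)(15) = -12
V_4→V_5: (-4)(0) − (-4)(-6) = -24
V_5→V_1: (-4)(6) − (-12)(0) = -24
Σ = -213
Area = |Σ|/2 = 106.5.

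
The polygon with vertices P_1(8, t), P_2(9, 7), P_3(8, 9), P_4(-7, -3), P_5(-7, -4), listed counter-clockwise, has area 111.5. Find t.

-4

Write out the shoelace sum; only the two edges meeting at P_1 involve t:
2·Area = [((-7)·t − 8·(-4)) + (8·7 − 9·t)] + 71
       = -16·t + 159 = 223
⇒ t = -4.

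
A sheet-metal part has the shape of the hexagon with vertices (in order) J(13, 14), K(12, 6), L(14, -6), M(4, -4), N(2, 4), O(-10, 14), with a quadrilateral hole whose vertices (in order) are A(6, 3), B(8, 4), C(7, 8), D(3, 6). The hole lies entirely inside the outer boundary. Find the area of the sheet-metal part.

Outer boundary:
Σ = (-90) + (-156) + (-32) + (24) + (68) + (-322) = -508
Area = |Σ|/2 = 254.
Hole:
Apply Gauss's area formula: 2A = Σ (x_i·y_{i+1} − x_{i+1}·y_i), indices taken mod 4.
Σ = (0) + (36) + (18) + (-27) = 27
Area = |Σ|/2 = 13.5.
Net area = 254 − 13.5 = 240.5.

240.5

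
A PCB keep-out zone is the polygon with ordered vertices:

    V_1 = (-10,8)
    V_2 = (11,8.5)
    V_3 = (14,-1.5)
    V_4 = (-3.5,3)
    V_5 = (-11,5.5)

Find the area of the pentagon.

145.5

Apply the shoelace formula: 2A = Σ (x_i·y_{i+1} − x_{i+1}·y_i), indices taken mod 5.
Cross-terms: -173, -135.5, 36.75, 13.75, -33  ⇒  Σ = -291
Area = |Σ|/2 = 145.5.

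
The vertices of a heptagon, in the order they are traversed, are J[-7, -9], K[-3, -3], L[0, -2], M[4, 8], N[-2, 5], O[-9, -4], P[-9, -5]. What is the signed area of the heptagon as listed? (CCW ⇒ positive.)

76

Cross-terms: -6, 6, 8, 36, 53, 9, 46  ⇒  Σ = 152
Signed area = Σ/2 = 76 (positive ⇒ counter-clockwise traversal).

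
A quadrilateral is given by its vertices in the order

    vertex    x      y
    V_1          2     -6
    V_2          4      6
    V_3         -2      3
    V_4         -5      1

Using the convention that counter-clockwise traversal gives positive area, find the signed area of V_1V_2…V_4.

50.5

Cross-terms: 36, 24, 13, 28  ⇒  Σ = 101
Signed area = Σ/2 = 50.5 (positive ⇒ counter-clockwise traversal).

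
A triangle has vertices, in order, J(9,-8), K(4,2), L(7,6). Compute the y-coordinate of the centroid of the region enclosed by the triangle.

Apply the shoelace formula. First the cross-terms c_i = x_i·y_{i+1} − x_{i+1}·y_i:
  50, 10, -110  ⇒  2A = -50, A = -25.
Then Σ (y_i + y_{i+1})·c_i = 0, so ȳ = 0 / (6·(-25)) = 0.

0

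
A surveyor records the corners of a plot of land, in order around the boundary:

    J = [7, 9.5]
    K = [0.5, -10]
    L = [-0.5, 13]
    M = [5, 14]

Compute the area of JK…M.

97.875

Apply Gauss's area formula: 2A = Σ (x_i·y_{i+1} − x_{i+1}·y_i), indices taken mod 4.
J→K: (7)(-10) − (0.5)(9.5) = -74.75
K→L: (0.5)(13) − (-0.5)(-10) = 1.5
L→M: (-0.5)(14) − (5)(13) = -72
M→J: (5)(9.5) − (7)(14) = -50.5
Σ = -195.75
Area = |Σ|/2 = 97.875.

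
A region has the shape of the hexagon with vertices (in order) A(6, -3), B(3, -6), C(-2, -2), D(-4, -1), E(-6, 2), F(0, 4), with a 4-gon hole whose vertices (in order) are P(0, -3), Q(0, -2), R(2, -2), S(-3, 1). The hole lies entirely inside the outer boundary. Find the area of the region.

Outer boundary:
A→B: (6)(-6) − (3)(-3) = -27
B→C: (3)(-2) − (-2)(-6) = -18
C→D: (-2)(-1) − (-4)(-2) = -6
D→E: (-4)(2) − (-6)(-1) = -14
E→F: (-6)(4) − (0)(2) = -24
F→A: (0)(-3) − (6)(4) = -24
Σ = -113
Area = |Σ|/2 = 56.5.
Hole:
Apply Gauss's area formula: 2A = Σ (x_i·y_{i+1} − x_{i+1}·y_i), indices taken mod 4.
Cross-terms: 0, 4, -4, 9  ⇒  Σ = 9
Area = |Σ|/2 = 4.5.
Net area = 56.5 − 4.5 = 52.

52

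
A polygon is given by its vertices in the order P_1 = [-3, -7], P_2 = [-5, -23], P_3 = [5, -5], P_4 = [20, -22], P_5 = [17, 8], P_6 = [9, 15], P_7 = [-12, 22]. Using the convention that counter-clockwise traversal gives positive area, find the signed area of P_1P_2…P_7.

Σ = (34) + (140) + (-10) + (534) + (183) + (378) + (150) = 1409
Signed area = Σ/2 = 704.5 (positive ⇒ counter-clockwise traversal).

704.5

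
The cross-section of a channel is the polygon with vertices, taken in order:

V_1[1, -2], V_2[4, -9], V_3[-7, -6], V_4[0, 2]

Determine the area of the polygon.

52

Apply Gauss's area formula: 2A = Σ (x_i·y_{i+1} − x_{i+1}·y_i), indices taken mod 4.
Σ = (-1) + (-87) + (-14) + (-2) = -104
Area = |Σ|/2 = 52.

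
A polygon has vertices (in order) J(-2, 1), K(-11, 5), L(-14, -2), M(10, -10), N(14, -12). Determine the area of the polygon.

131.5

J→K: (-2)(5) − (-11)(1) = 1
K→L: (-11)(-2) − (-14)(5) = 92
L→M: (-14)(-10) − (10)(-2) = 160
M→N: (10)(-12) − (14)(-10) = 20
N→J: (14)(1) − (-2)(-12) = -10
Σ = 263
Area = |Σ|/2 = 131.5.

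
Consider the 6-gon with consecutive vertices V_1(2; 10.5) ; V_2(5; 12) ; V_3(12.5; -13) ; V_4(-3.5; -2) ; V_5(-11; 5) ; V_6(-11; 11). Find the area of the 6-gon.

Apply the shoelace formula: 2A = Σ (x_i·y_{i+1} − x_{i+1}·y_i), indices taken mod 6.
Σ = (-28.5) + (-215) + (-70.5) + (-39.5) + (-66) + (-137.5) = -557
Area = |Σ|/2 = 278.5.

278.5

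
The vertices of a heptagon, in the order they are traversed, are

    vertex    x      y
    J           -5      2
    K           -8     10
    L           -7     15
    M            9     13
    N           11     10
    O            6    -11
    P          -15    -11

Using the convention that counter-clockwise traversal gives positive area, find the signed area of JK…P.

-430

Apply the surveyor's formula: 2A = Σ (x_i·y_{i+1} − x_{i+1}·y_i), indices taken mod 7.
J→K: (-5)(10) − (-8)(2) = -34
K→L: (-8)(15) − (-7)(10) = -50
L→M: (-7)(13) − (9)(15) = -226
M→N: (9)(10) − (11)(13) = -53
N→O: (11)(-11) − (6)(10) = -181
O→P: (6)(-11) − (-15)(-11) = -231
P→J: (-15)(2) − (-5)(-11) = -85
Σ = -860
Signed area = Σ/2 = -430 (negative ⇒ clockwise traversal).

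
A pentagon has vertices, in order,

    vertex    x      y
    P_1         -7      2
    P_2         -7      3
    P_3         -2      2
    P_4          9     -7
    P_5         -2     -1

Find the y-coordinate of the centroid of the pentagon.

-118/159

Apply the shoelace formula. First the cross-terms c_i = x_i·y_{i+1} − x_{i+1}·y_i:
  -7, -8, -4, -23, -11  ⇒  2A = -53, A = -26.5.
Then Σ (y_i + y_{i+1})·c_i = 118, so ȳ = 118 / (6·(-26.5)) = -118/159.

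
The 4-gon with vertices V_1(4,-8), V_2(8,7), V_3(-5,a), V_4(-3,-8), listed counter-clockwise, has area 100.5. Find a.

-2

Write out the shoelace sum; only the two edges meeting at V_3 involve a:
2·Area = [(8·a − (-5)·7) + ((-5)·(-8) − (-3)·a)] + 148
       = 11·a + 223 = 201
⇒ a = -2.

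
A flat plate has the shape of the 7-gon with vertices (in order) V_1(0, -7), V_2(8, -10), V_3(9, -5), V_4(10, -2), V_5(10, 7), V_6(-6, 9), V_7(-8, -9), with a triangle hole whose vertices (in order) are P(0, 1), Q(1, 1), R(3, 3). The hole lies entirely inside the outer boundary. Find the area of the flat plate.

Outer boundary:
Apply the surveyor's formula: 2A = Σ (x_i·y_{i+1} − x_{i+1}·y_i), indices taken mod 7.
Σ = (56) + (50) + (32) + (90) + (132) + (126) + (56) = 542
Area = |Σ|/2 = 271.
Hole:
Apply the shoelace formula: 2A = Σ (x_i·y_{i+1} − x_{i+1}·y_i), indices taken mod 3.
Σ = (-1) + (0) + (3) = 2
Area = |Σ|/2 = 1.
Net area = 271 − 1 = 270.

270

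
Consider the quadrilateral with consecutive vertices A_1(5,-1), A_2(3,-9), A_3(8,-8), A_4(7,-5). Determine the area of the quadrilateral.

20

Apply the shoelace formula: 2A = Σ (x_i·y_{i+1} − x_{i+1}·y_i), indices taken mod 4.
Cross-terms: -42, 48, 16, 18  ⇒  Σ = 40
Area = |Σ|/2 = 20.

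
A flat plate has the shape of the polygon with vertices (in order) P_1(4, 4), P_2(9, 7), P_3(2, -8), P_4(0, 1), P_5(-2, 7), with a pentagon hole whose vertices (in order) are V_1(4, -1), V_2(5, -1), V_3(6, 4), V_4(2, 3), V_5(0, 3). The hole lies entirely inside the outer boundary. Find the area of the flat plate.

47.5

Outer boundary:
Σ = (-8) + (-86) + (2) + (2) + (-36) = -126
Area = |Σ|/2 = 63.
Hole:
Σ = (1) + (26) + (10) + (6) + (-12) = 31
Area = |Σ|/2 = 15.5.
Net area = 63 − 15.5 = 47.5.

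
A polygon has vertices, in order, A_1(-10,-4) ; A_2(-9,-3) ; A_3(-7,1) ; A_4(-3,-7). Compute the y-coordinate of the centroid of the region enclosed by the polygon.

Apply Gauss's area formula. First the cross-terms c_i = x_i·y_{i+1} − x_{i+1}·y_i:
  -6, -30, 52, -58  ⇒  2A = -42, A = -21.
Then Σ (y_i + y_{i+1})·c_i = 428, so ȳ = 428 / (6·(-21)) = -214/63.

-214/63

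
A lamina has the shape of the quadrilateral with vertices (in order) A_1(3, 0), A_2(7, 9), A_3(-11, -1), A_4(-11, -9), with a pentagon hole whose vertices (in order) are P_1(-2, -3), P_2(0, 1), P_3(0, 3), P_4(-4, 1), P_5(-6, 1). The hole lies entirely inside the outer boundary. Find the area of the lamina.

Outer boundary:
Apply the shoelace (surveyor's) formula: 2A = Σ (x_i·y_{i+1} − x_{i+1}·y_i), indices taken mod 4.
A_1→A_2: (3)(9) − (7)(0) = 27
A_2→A_3: (7)(-1) − (-11)(9) = 92
A_3→A_4: (-11)(-9) − (-11)(-1) = 88
A_4→A_1: (-11)(0) − (3)(-9) = 27
Σ = 234
Area = |Σ|/2 = 117.
Hole:
Σ = (-2) + (0) + (12) + (2) + (20) = 32
Area = |Σ|/2 = 16.
Net area = 117 − 16 = 101.

101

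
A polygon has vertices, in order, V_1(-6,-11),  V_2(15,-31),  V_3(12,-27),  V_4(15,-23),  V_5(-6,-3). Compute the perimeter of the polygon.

|V_1V_2| = √((21)² + (-20)²) = √841 = 29
|V_2V_3| = √((-3)² + (4)²) = √25 = 5
|V_3V_4| = √((3)² + (4)²) = √25 = 5
|V_4V_5| = √((-21)² + (20)²) = √841 = 29
|V_5V_1| = √((0)² + (-8)²) = √64 = 8
Perimeter = 29 + 5 + 5 + 29 + 8 = 76.

76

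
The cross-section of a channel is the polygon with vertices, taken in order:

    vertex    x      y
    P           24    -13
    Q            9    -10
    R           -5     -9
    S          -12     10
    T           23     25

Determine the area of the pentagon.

Cross-terms: -123, -131, -158, -530, -899  ⇒  Σ = -1841
Area = |Σ|/2 = 920.5.

920.5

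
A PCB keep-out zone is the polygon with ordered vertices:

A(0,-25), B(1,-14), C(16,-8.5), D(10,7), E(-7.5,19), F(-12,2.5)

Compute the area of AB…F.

594.625

Σ = (25) + (215.5) + (197) + (242.5) + (209.25) + (300) = 1189.25
Area = |Σ|/2 = 594.625.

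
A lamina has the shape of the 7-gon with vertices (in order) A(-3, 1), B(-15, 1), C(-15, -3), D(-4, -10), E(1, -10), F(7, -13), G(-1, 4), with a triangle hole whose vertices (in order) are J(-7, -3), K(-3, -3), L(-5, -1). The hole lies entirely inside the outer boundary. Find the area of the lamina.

Outer boundary:
Apply the shoelace (surveyor's) formula: 2A = Σ (x_i·y_{i+1} − x_{i+1}·y_i), indices taken mod 7.
A→B: (-3)(1) − (-15)(1) = 12
B→C: (-15)(-3) − (-15)(1) = 60
C→D: (-15)(-10) − (-4)(-3) = 138
D→E: (-4)(-10) − (1)(-10) = 50
E→F: (1)(-13) − (7)(-10) = 57
F→G: (7)(4) − (-1)(-13) = 15
G→A: (-1)(1) − (-3)(4) = 11
Σ = 343
Area = |Σ|/2 = 171.5.
Hole:
Σ = (12) + (-12) + (8) = 8
Area = |Σ|/2 = 4.
Net area = 171.5 − 4 = 167.5.

167.5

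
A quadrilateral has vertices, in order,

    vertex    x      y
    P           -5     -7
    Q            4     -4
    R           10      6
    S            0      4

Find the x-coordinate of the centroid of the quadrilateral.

287/129

Apply the shoelace (surveyor's) formula. First the cross-terms c_i = x_i·y_{i+1} − x_{i+1}·y_i:
  48, 64, 40, 20  ⇒  2A = 172, A = 86.
Then Σ (x_i + x_{i+1})·c_i = 1148, so x̄ = 1148 / (6·86) = 287/129.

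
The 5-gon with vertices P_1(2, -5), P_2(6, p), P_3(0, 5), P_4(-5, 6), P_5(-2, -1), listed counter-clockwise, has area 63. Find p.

Write out the shoelace sum; only the two edges meeting at P_2 involve p:
2·Area = [(2·p − 6·(-5)) + (6·5 − 0·p)] + 54
       = 2·p + 114 = 126
⇒ p = 6.

6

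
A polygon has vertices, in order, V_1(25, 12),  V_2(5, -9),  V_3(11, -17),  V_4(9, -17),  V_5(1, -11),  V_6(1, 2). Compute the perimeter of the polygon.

90

|V_1V_2| = √((-20)² + (-21)²) = √841 = 29
|V_2V_3| = √((6)² + (-8)²) = √100 = 10
|V_3V_4| = √((-2)² + (0)²) = √4 = 2
|V_4V_5| = √((-8)² + (6)²) = √100 = 10
|V_5V_6| = √((0)² + (13)²) = √169 = 13
|V_6V_1| = √((24)² + (10)²) = √676 = 26
Perimeter = 29 + 10 + 2 + 10 + 13 + 26 = 90.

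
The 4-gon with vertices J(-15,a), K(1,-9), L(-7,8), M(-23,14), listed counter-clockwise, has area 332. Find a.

-12

The doubled signed area Σ (x_i y_{i+1} − x_{i+1} y_i) is linear in a.
With a=0 it equals 376; the coefficient of a is -24 (from the two edges through J).
So -24·a + 376 = 2·332 = 664 ⇒ a = -12.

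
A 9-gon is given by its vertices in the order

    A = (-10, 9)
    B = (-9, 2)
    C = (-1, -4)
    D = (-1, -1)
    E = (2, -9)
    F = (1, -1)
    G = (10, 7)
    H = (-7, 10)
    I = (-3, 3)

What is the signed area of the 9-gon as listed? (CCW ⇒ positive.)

146

A→B: (-10)(2) − (-9)(9) = 61
B→C: (-9)(-4) − (-1)(2) = 38
C→D: (-1)(-1) − (-1)(-4) = -3
D→E: (-1)(-9) − (2)(-1) = 11
E→F: (2)(-1) − (1)(-9) = 7
F→G: (1)(7) − (10)(-1) = 17
G→H: (10)(10) − (-7)(7) = 149
H→I: (-7)(3) − (-3)(10) = 9
I→A: (-3)(9) − (-10)(3) = 3
Σ = 292
Signed area = Σ/2 = 146 (positive ⇒ counter-clockwise traversal).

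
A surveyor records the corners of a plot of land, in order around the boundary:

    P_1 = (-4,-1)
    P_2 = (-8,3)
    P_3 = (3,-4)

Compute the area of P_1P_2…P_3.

8

Apply the surveyor's formula: 2A = Σ (x_i·y_{i+1} − x_{i+1}·y_i), indices taken mod 3.
Σ = (-20) + (23) + (-19) = -16
Area = |Σ|/2 = 8.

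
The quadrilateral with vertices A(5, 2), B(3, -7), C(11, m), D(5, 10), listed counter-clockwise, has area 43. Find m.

10

Write out the shoelace sum; only the two edges meeting at C involve m:
2·Area = [(3·m − 11·(-7)) + (11·10 − 5·m)] + -81
       = -2·m + 106 = 86
⇒ m = 10.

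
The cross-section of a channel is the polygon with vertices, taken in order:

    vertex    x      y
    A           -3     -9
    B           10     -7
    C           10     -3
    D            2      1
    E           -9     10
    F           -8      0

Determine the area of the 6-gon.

Σ = (111) + (40) + (16) + (29) + (80) + (72) = 348
Area = |Σ|/2 = 174.

174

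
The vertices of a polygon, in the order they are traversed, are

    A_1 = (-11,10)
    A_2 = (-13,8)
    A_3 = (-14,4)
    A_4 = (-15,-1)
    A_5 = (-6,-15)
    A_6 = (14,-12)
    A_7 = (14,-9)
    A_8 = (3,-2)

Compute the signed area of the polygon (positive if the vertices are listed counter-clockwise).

Apply the surveyor's formula: 2A = Σ (x_i·y_{i+1} − x_{i+1}·y_i), indices taken mod 8.
Cross-terms: 42, 60, 74, 219, 282, 42, -1, 8  ⇒  Σ = 726
Signed area = Σ/2 = 363 (positive ⇒ counter-clockwise traversal).

363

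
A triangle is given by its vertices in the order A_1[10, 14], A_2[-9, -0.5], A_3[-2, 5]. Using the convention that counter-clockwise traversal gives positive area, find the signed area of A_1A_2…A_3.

Apply the surveyor's formula: 2A = Σ (x_i·y_{i+1} − x_{i+1}·y_i), indices taken mod 3.
Σ = (121) + (-46) + (-78) = -3
Signed area = Σ/2 = -1.5 (negative ⇒ clockwise traversal).

-1.5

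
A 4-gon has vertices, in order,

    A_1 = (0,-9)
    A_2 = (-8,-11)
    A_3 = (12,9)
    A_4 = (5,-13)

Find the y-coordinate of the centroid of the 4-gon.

Apply the surveyor's formula. First the cross-terms c_i = x_i·y_{i+1} − x_{i+1}·y_i:
  -72, 60, -201, -45  ⇒  2A = -258, A = -129.
Then Σ (y_i + y_{i+1})·c_i = 3114, so ȳ = 3114 / (6·(-129)) = -173/43.

-173/43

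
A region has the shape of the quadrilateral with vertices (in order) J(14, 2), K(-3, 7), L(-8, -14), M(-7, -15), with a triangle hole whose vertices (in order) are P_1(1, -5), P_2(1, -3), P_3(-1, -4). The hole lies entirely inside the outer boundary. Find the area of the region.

208

Outer boundary:
J→K: (14)(7) − (-3)(2) = 104
K→L: (-3)(-14) − (-8)(7) = 98
L→M: (-8)(-15) − (-7)(-14) = 22
M→J: (-7)(2) − (14)(-15) = 196
Σ = 420
Area = |Σ|/2 = 210.
Hole:
Σ = (2) + (-7) + (9) = 4
Area = |Σ|/2 = 2.
Net area = 210 − 2 = 208.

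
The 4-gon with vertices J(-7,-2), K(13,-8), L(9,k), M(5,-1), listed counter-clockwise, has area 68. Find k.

1

The doubled signed area Σ (x_i y_{i+1} − x_{i+1} y_i) is linear in k.
With k=0 it equals 128; the coefficient of k is 8 (from the two edges through L).
So 8·k + 128 = 2·68 = 136 ⇒ k = 1.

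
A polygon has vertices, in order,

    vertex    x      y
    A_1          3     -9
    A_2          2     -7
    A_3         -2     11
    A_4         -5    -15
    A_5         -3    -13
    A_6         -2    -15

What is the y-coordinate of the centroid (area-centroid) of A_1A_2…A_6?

-179/36

Apply Gauss's area formula. First the cross-terms c_i = x_i·y_{i+1} − x_{i+1}·y_i:
  -3, 8, 85, 20, 19, 63  ⇒  2A = 192, A = 96.
Then Σ (y_i + y_{i+1})·c_i = -2864, so ȳ = -2864 / (6·96) = -179/36.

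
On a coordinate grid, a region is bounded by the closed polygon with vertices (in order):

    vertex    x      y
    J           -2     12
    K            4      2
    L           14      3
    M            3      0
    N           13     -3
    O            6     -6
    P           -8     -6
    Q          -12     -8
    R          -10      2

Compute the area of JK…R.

229

Apply Gauss's area formula: 2A = Σ (x_i·y_{i+1} − x_{i+1}·y_i), indices taken mod 9.
Cross-terms: -52, -16, -9, -9, -60, -84, -8, -104, -116  ⇒  Σ = -458
Area = |Σ|/2 = 229.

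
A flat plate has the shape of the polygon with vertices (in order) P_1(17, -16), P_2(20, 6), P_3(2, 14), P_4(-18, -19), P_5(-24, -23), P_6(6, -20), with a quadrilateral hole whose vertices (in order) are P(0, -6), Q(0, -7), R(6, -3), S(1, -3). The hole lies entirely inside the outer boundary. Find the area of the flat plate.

851.5

Outer boundary:
Apply the surveyor's formula: 2A = Σ (x_i·y_{i+1} − x_{i+1}·y_i), indices taken mod 6.
Σ = (422) + (268) + (214) + (-42) + (618) + (244) = 1724
Area = |Σ|/2 = 862.
Hole:
P→Q: (0)(-7) − (0)(-6) = 0
Q→R: (0)(-3) − (6)(-7) = 42
R→S: (6)(-3) − (1)(-3) = -15
S→P: (1)(-6) − (0)(-3) = -6
Σ = 21
Area = |Σ|/2 = 10.5.
Net area = 862 − 10.5 = 851.5.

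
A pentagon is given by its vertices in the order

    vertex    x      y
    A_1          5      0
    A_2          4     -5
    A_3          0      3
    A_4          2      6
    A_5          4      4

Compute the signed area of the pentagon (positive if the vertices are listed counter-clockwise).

-27.5

Σ = (-25) + (12) + (-6) + (-16) + (-20) = -55
Signed area = Σ/2 = -27.5 (negative ⇒ clockwise traversal).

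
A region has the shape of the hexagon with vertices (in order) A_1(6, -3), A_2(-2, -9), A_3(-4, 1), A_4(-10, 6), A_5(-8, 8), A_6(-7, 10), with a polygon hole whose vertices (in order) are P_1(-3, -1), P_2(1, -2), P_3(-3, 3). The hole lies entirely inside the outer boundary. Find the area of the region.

Outer boundary:
Cross-terms: -60, -38, -14, -32, -24, -39  ⇒  Σ = -207
Area = |Σ|/2 = 103.5.
Hole:
Apply Gauss's area formula: 2A = Σ (x_i·y_{i+1} − x_{i+1}·y_i), indices taken mod 3.
Σ = (7) + (-3) + (12) = 16
Area = |Σ|/2 = 8.
Net area = 103.5 − 8 = 95.5.

95.5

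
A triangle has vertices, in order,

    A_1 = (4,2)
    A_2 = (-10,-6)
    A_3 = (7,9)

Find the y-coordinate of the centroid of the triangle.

5/3

Apply the shoelace (surveyor's) formula. First the cross-terms c_i = x_i·y_{i+1} − x_{i+1}·y_i:
  -4, -48, -22  ⇒  2A = -74, A = -37.
Then Σ (y_i + y_{i+1})·c_i = -370, so ȳ = -370 / (6·(-37)) = 5/3.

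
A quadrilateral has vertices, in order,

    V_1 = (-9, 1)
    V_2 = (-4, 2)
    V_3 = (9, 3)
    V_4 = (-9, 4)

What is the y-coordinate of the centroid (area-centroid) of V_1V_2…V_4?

64/23

Apply Gauss's area formula. First the cross-terms c_i = x_i·y_{i+1} − x_{i+1}·y_i:
  -14, -30, 63, 27  ⇒  2A = 46, A = 23.
Then Σ (y_i + y_{i+1})·c_i = 384, so ȳ = 384 / (6·23) = 64/23.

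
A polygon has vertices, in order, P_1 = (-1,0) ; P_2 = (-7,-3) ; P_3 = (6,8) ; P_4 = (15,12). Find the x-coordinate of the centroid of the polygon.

Apply the surveyor's formula. First the cross-terms c_i = x_i·y_{i+1} − x_{i+1}·y_i:
  3, -38, -48, 12  ⇒  2A = -71, A = -35.5.
Then Σ (x_i + x_{i+1})·c_i = -826, so x̄ = -826 / (6·(-35.5)) = 826/213.

826/213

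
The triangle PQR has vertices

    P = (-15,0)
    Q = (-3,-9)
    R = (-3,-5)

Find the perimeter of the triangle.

32

|PQ| = √((12)² + (-9)²) = √225 = 15
|QR| = √((0)² + (4)²) = √16 = 4
|RP| = √((-12)² + (5)²) = √169 = 13
Perimeter = 15 + 4 + 13 = 32.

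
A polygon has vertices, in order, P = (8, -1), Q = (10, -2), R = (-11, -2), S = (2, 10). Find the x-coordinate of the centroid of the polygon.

Apply the shoelace (surveyor's) formula. First the cross-terms c_i = x_i·y_{i+1} − x_{i+1}·y_i:
  -6, -42, -106, -82  ⇒  2A = -236, A = -118.
Then Σ (x_i + x_{i+1})·c_i = 68, so x̄ = 68 / (6·(-118)) = -17/177.

-17/177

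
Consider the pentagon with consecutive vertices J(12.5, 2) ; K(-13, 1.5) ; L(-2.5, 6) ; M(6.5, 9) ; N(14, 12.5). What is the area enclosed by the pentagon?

Apply the shoelace (surveyor's) formula: 2A = Σ (x_i·y_{i+1} − x_{i+1}·y_i), indices taken mod 5.
J→K: (12.5)(1.5) − (-13)(2) = 44.75
K→L: (-13)(6) − (-2.5)(1.5) = -74.25
L→M: (-2.5)(9) − (6.5)(6) = -61.5
M→N: (6.5)(12.5) − (14)(9) = -44.75
N→J: (14)(2) − (12.5)(12.5) = -128.25
Σ = -264
Area = |Σ|/2 = 132.

132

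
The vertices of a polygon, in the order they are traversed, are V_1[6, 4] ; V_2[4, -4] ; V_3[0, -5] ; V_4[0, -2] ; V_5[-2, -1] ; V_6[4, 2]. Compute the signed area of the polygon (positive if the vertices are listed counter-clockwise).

V_1→V_2: (6)(-4) − (4)(4) = -40
V_2→V_3: (4)(-5) − (0)(-4) = -20
V_3→V_4: (0)(-2) − (0)(-5) = 0
V_4→V_5: (0)(-1) − (-2)(-2) = -4
V_5→V_6: (-2)(2) − (4)(-1) = 0
V_6→V_1: (4)(4) − (6)(2) = 4
Σ = -60
Signed area = Σ/2 = -30 (negative ⇒ clockwise traversal).

-30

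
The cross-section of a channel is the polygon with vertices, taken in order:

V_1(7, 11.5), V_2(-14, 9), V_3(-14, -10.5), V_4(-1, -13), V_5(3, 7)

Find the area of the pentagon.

343

Apply the surveyor's formula: 2A = Σ (x_i·y_{i+1} − x_{i+1}·y_i), indices taken mod 5.
Σ = (224) + (273) + (171.5) + (32) + (-14.5) = 686
Area = |Σ|/2 = 343.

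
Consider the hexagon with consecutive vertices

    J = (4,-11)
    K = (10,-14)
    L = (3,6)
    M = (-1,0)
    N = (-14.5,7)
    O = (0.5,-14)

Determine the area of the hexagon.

J→K: (4)(-14) − (10)(-11) = 54
K→L: (10)(6) − (3)(-14) = 102
L→M: (3)(0) − (-1)(6) = 6
M→N: (-1)(7) − (-14.5)(0) = -7
N→O: (-14.5)(-14) − (0.5)(7) = 199.5
O→J: (0.5)(-11) − (4)(-14) = 50.5
Σ = 405
Area = |Σ|/2 = 202.5.

202.5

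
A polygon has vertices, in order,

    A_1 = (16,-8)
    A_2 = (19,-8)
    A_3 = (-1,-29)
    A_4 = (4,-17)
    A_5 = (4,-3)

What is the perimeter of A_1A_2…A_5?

|A_1A_2| = √((3)² + (0)²) = √9 = 3
|A_2A_3| = √((-20)² + (-21)²) = √841 = 29
|A_3A_4| = √((5)² + (12)²) = √169 = 13
|A_4A_5| = √((0)² + (14)²) = √196 = 14
|A_5A_1| = √((12)² + (-5)²) = √169 = 13
Perimeter = 3 + 29 + 13 + 14 + 13 = 72.

72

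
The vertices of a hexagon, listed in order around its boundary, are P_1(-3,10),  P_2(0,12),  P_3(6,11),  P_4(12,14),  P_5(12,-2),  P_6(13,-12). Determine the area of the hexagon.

Apply Gauss's area formula: 2A = Σ (x_i·y_{i+1} − x_{i+1}·y_i), indices taken mod 6.
P_1→P_2: (-3)(12) − (0)(10) = -36
P_2→P_3: (0)(11) − (6)(12) = -72
P_3→P_4: (6)(14) − (12)(11) = -48
P_4→P_5: (12)(-2) − (12)(14) = -192
P_5→P_6: (12)(-12) − (13)(-2) = -118
P_6→P_1: (13)(10) − (-3)(-12) = 94
Σ = -372
Area = |Σ|/2 = 186.

186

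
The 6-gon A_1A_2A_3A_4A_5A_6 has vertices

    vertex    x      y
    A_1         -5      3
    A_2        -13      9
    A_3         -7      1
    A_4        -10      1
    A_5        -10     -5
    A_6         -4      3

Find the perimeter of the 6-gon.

|A_1A_2| = √((-8)² + (6)²) = √100 = 10
|A_2A_3| = √((6)² + (-8)²) = √100 = 10
|A_3A_4| = √((-3)² + (0)²) = √9 = 3
|A_4A_5| = √((0)² + (-6)²) = √36 = 6
|A_5A_6| = √((6)² + (8)²) = √100 = 10
|A_6A_1| = √((-1)² + (0)²) = √1 = 1
Perimeter = 10 + 10 + 3 + 6 + 10 + 1 = 40.

40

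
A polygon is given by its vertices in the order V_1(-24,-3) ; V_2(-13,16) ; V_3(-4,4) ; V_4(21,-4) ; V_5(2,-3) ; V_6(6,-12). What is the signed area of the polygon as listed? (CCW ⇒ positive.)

Apply Gauss's area formula: 2A = Σ (x_i·y_{i+1} − x_{i+1}·y_i), indices taken mod 6.
V_1→V_2: (-24)(16) − (-13)(-3) = -423
V_2→V_3: (-13)(4) − (-4)(16) = 12
V_3→V_4: (-4)(-4) − (21)(4) = -68
V_4→V_5: (21)(-3) − (2)(-4) = -55
V_5→V_6: (2)(-12) − (6)(-3) = -6
V_6→V_1: (6)(-3) − (-24)(-12) = -306
Σ = -846
Signed area = Σ/2 = -423 (negative ⇒ clockwise traversal).

-423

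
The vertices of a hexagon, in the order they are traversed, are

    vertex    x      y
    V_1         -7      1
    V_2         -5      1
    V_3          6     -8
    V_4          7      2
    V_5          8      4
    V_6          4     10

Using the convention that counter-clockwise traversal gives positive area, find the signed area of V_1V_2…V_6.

Σ = (-2) + (34) + (68) + (12) + (64) + (74) = 250
Signed area = Σ/2 = 125 (positive ⇒ counter-clockwise traversal).

125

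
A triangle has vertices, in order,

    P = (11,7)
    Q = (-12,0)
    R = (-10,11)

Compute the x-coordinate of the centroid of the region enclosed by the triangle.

Apply the shoelace formula. First the cross-terms c_i = x_i·y_{i+1} − x_{i+1}·y_i:
  84, -132, -191  ⇒  2A = -239, A = -119.5.
Then Σ (x_i + x_{i+1})·c_i = 2629, so x̄ = 2629 / (6·(-119.5)) = -11/3.

-11/3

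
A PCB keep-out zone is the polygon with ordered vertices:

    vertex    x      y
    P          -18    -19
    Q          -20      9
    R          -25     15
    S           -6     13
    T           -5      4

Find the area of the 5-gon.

322

Apply the shoelace (surveyor's) formula: 2A = Σ (x_i·y_{i+1} − x_{i+1}·y_i), indices taken mod 5.
P→Q: (-18)(9) − (-20)(-19) = -542
Q→R: (-20)(15) − (-25)(9) = -75
R→S: (-25)(13) − (-6)(15) = -235
S→T: (-6)(4) − (-5)(13) = 41
T→P: (-5)(-19) − (-18)(4) = 167
Σ = -644
Area = |Σ|/2 = 322.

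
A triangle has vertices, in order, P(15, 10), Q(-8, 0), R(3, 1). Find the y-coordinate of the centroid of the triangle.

11/3

Apply Gauss's area formula. First the cross-terms c_i = x_i·y_{i+1} − x_{i+1}·y_i:
  80, -8, 15  ⇒  2A = 87, A = 43.5.
Then Σ (y_i + y_{i+1})·c_i = 957, so ȳ = 957 / (6·43.5) = 11/3.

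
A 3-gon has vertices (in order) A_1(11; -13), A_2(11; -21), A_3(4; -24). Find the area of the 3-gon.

Σ = (-88) + (-180) + (212) = -56
Area = |Σ|/2 = 28.

28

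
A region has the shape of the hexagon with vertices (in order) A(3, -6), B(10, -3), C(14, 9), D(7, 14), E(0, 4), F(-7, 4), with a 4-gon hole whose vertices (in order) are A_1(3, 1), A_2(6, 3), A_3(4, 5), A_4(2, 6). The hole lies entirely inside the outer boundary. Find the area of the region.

191.5

Outer boundary:
Apply the surveyor's formula: 2A = Σ (x_i·y_{i+1} − x_{i+1}·y_i), indices taken mod 6.
Σ = (51) + (132) + (133) + (28) + (28) + (30) = 402
Area = |Σ|/2 = 201.
Hole:
Σ = (3) + (18) + (14) + (-16) = 19
Area = |Σ|/2 = 9.5.
Net area = 201 − 9.5 = 191.5.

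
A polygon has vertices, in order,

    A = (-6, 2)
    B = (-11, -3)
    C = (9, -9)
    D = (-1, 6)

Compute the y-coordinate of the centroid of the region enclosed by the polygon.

-283/147

Apply the shoelace formula. First the cross-terms c_i = x_i·y_{i+1} − x_{i+1}·y_i:
  40, 126, 45, 34  ⇒  2A = 245, A = 122.5.
Then Σ (y_i + y_{i+1})·c_i = -1415, so ȳ = -1415 / (6·122.5) = -283/147.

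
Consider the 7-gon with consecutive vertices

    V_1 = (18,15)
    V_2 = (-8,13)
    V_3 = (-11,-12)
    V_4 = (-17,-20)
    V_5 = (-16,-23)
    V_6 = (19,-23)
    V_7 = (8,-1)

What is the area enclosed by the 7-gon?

894

Apply the shoelace formula: 2A = Σ (x_i·y_{i+1} − x_{i+1}·y_i), indices taken mod 7.
Σ = (354) + (239) + (16) + (71) + (805) + (165) + (138) = 1788
Area = |Σ|/2 = 894.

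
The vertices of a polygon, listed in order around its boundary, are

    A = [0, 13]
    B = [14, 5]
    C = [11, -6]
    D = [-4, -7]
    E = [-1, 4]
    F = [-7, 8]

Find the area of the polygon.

258

Cross-terms: -182, -139, -101, -23, 20, -91  ⇒  Σ = -516
Area = |Σ|/2 = 258.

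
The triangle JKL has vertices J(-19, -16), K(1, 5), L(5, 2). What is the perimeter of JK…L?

64

|JK| = √((20)² + (21)²) = √841 = 29
|KL| = √((4)² + (-3)²) = √25 = 5
|LJ| = √((-24)² + (-18)²) = √900 = 30
Perimeter = 29 + 5 + 30 = 64.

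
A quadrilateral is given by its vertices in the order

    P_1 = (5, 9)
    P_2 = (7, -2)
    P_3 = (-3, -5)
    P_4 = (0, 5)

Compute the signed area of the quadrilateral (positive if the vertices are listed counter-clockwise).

-77

Apply the shoelace formula: 2A = Σ (x_i·y_{i+1} − x_{i+1}·y_i), indices taken mod 4.
P_1→P_2: (5)(-2) − (7)(9) = -73
P_2→P_3: (7)(-5) − (-3)(-2) = -41
P_3→P_4: (-3)(5) − (0)(-5) = -15
P_4→P_1: (0)(9) − (5)(5) = -25
Σ = -154
Signed area = Σ/2 = -77 (negative ⇒ clockwise traversal).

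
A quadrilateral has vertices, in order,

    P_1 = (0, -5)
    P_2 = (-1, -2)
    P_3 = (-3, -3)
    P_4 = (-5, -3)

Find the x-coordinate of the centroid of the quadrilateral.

Apply Gauss's area formula. First the cross-terms c_i = x_i·y_{i+1} − x_{i+1}·y_i:
  -5, -3, -6, 25  ⇒  2A = 11, A = 5.5.
Then Σ (x_i + x_{i+1})·c_i = -60, so x̄ = -60 / (6·5.5) = -20/11.

-20/11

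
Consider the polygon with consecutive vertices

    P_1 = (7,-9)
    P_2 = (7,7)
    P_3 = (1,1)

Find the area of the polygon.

48

Σ = (112) + (0) + (-16) = 96
Area = |Σ|/2 = 48.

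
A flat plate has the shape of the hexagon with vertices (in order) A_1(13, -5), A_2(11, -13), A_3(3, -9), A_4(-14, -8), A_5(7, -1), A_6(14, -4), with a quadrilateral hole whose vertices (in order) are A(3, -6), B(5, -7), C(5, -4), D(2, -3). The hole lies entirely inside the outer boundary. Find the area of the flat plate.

136

Outer boundary:
Σ = (-114) + (-60) + (-150) + (70) + (-14) + (-18) = -286
Area = |Σ|/2 = 143.
Hole:
Apply the surveyor's formula: 2A = Σ (x_i·y_{i+1} − x_{i+1}·y_i), indices taken mod 4.
A→B: (3)(-7) − (5)(-6) = 9
B→C: (5)(-4) − (5)(-7) = 15
C→D: (5)(-3) − (2)(-4) = -7
D→A: (2)(-6) − (3)(-3) = -3
Σ = 14
Area = |Σ|/2 = 7.
Net area = 143 − 7 = 136.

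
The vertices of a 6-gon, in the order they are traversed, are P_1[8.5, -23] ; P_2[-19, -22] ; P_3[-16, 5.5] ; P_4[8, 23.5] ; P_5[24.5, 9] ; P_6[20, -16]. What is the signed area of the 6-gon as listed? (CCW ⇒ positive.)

-1450.125

Apply the shoelace formula: 2A = Σ (x_i·y_{i+1} − x_{i+1}·y_i), indices taken mod 6.
Cross-terms: -624, -456.5, -420, -503.75, -572, -324  ⇒  Σ = -2900.25
Signed area = Σ/2 = -1450.125 (negative ⇒ clockwise traversal).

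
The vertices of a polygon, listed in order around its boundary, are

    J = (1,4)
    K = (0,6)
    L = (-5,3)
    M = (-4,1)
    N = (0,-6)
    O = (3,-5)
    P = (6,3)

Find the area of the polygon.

72.5

Σ = (6) + (30) + (7) + (24) + (18) + (39) + (21) = 145
Area = |Σ|/2 = 72.5.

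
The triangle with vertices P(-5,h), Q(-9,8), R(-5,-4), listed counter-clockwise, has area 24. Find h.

8

Write out the shoelace sum; only the two edges meeting at P involve h:
2·Area = [((-5)·h − (-5)·(-4)) + ((-5)·8 − (-9)·h)] + 76
       = 4·h + 16 = 48
⇒ h = 8.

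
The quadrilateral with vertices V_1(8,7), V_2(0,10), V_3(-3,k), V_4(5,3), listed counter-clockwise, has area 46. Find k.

4

The doubled signed area Σ (x_i y_{i+1} − x_{i+1} y_i) is linear in k.
With k=0 it equals 112; the coefficient of k is -5 (from the two edges through V_3).
So -5·k + 112 = 2·46 = 92 ⇒ k = 4.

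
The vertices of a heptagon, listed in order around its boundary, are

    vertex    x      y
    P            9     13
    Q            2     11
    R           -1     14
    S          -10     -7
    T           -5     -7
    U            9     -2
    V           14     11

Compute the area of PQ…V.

288.5

Apply the surveyor's formula: 2A = Σ (x_i·y_{i+1} − x_{i+1}·y_i), indices taken mod 7.
Σ = (73) + (39) + (147) + (35) + (73) + (127) + (83) = 577
Area = |Σ|/2 = 288.5.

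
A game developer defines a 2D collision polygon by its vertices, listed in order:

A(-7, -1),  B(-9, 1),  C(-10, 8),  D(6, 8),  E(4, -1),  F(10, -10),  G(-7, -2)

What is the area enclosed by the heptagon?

185.5

Σ = (-16) + (-62) + (-128) + (-38) + (-30) + (-90) + (-7) = -371
Area = |Σ|/2 = 185.5.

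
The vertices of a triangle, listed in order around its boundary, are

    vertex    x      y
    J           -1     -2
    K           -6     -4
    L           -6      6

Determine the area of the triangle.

Apply Gauss's area formula: 2A = Σ (x_i·y_{i+1} − x_{i+1}·y_i), indices taken mod 3.
J→K: (-1)(-4) − (-6)(-2) = -8
K→L: (-6)(6) − (-6)(-4) = -60
L→J: (-6)(-2) − (-1)(6) = 18
Σ = -50
Area = |Σ|/2 = 25.

25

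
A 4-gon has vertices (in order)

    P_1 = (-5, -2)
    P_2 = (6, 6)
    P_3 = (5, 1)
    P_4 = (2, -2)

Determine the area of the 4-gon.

Apply the surveyor's formula: 2A = Σ (x_i·y_{i+1} − x_{i+1}·y_i), indices taken mod 4.
Σ = (-18) + (-24) + (-12) + (-14) = -68
Area = |Σ|/2 = 34.

34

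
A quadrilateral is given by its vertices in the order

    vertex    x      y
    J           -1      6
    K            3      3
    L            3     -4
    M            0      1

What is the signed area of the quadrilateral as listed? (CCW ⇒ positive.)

-19

Σ = (-21) + (-21) + (3) + (1) = -38
Signed area = Σ/2 = -19 (negative ⇒ clockwise traversal).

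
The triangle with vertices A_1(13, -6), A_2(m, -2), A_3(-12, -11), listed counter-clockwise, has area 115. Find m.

Write out the shoelace sum; only the two edges meeting at A_2 involve m:
2·Area = [(13·(-2) − m·(-6)) + (m·(-11) − (-12)·(-2))] + 215
       = -5·m + 165 = 230
⇒ m = -13.

-13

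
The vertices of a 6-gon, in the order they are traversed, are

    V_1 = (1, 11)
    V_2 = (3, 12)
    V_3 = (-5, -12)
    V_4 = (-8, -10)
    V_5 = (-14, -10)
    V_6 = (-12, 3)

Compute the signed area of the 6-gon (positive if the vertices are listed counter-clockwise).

Apply the surveyor's formula: 2A = Σ (x_i·y_{i+1} − x_{i+1}·y_i), indices taken mod 6.
Σ = (-21) + (24) + (-46) + (-60) + (-162) + (-135) = -400
Signed area = Σ/2 = -200 (negative ⇒ clockwise traversal).

-200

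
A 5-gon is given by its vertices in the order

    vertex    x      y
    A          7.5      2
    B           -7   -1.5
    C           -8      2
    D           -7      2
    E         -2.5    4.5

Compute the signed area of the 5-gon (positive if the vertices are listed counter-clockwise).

Σ = (2.75) + (-26) + (-2) + (-26.5) + (-38.75) = -90.5
Signed area = Σ/2 = -45.25 (negative ⇒ clockwise traversal).

-45.25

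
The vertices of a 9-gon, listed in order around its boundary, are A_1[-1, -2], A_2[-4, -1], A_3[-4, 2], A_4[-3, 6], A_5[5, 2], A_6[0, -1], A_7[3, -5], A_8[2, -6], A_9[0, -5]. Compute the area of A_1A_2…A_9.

Cross-terms: -7, -12, -18, -36, -5, 3, -8, -10, -5  ⇒  Σ = -98
Area = |Σ|/2 = 49.

49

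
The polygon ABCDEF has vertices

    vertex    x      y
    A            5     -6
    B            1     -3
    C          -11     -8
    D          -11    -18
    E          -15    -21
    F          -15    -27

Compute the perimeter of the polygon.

68

|AB| = √((-4)² + (3)²) = √25 = 5
|BC| = √((-12)² + (-5)²) = √169 = 13
|CD| = √((0)² + (-10)²) = √100 = 10
|DE| = √((-4)² + (-3)²) = √25 = 5
|EF| = √((0)² + (-6)²) = √36 = 6
|FA| = √((20)² + (21)²) = √841 = 29
Perimeter = 5 + 13 + 10 + 5 + 6 + 29 = 68.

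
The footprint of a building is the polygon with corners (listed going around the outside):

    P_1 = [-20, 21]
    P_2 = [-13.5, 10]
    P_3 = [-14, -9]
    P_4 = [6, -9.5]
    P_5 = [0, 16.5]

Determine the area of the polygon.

480.5

Cross-terms: 83.5, 261.5, 187, 99, 330  ⇒  Σ = 961
Area = |Σ|/2 = 480.5.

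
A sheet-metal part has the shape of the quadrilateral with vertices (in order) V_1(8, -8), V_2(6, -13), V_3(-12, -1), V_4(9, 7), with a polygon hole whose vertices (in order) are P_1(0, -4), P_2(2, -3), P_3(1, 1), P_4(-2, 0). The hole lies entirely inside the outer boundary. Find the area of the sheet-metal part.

199

Outer boundary:
Σ = (-56) + (-162) + (-75) + (-128) = -421
Area = |Σ|/2 = 210.5.
Hole:
Σ = (8) + (5) + (2) + (8) = 23
Area = |Σ|/2 = 11.5.
Net area = 210.5 − 11.5 = 199.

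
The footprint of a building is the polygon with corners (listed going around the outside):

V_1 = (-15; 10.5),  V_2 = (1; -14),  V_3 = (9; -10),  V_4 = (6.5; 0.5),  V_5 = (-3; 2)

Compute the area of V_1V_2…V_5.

199

Cross-terms: 199.5, 116, 69.5, 14.5, -1.5  ⇒  Σ = 398
Area = |Σ|/2 = 199.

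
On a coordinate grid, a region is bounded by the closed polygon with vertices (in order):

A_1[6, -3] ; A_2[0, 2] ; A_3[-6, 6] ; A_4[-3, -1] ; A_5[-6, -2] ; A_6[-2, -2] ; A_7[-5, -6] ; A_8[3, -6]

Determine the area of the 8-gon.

Apply Gauss's area formula: 2A = Σ (x_i·y_{i+1} − x_{i+1}·y_i), indices taken mod 8.
Σ = (12) + (12) + (24) + (0) + (8) + (2) + (48) + (27) = 133
Area = |Σ|/2 = 66.5.

66.5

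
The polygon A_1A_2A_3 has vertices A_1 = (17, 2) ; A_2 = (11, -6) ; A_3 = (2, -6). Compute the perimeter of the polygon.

36

|A_1A_2| = √((-6)² + (-8)²) = √100 = 10
|A_2A_3| = √((-9)² + (0)²) = √81 = 9
|A_3A_1| = √((15)² + (8)²) = √289 = 17
Perimeter = 10 + 9 + 17 = 36.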